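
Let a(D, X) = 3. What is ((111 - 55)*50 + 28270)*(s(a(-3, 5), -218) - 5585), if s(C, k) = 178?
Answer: -167995490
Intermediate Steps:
((111 - 55)*50 + 28270)*(s(a(-3, 5), -218) - 5585) = ((111 - 55)*50 + 28270)*(178 - 5585) = (56*50 + 28270)*(-5407) = (2800 + 28270)*(-5407) = 31070*(-5407) = -167995490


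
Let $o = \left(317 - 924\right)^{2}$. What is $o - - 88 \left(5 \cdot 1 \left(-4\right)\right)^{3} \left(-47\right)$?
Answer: $33456449$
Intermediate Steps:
$o = 368449$ ($o = \left(-607\right)^{2} = 368449$)
$o - - 88 \left(5 \cdot 1 \left(-4\right)\right)^{3} \left(-47\right) = 368449 - - 88 \left(5 \cdot 1 \left(-4\right)\right)^{3} \left(-47\right) = 368449 - - 88 \left(5 \left(-4\right)\right)^{3} \left(-47\right) = 368449 - - 88 \left(-20\right)^{3} \left(-47\right) = 368449 - \left(-88\right) \left(-8000\right) \left(-47\right) = 368449 - 704000 \left(-47\right) = 368449 - -33088000 = 368449 + 33088000 = 33456449$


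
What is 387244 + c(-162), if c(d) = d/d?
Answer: 387245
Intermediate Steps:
c(d) = 1
387244 + c(-162) = 387244 + 1 = 387245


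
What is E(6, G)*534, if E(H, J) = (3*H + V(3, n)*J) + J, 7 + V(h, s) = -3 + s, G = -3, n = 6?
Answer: 14418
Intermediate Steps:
V(h, s) = -10 + s (V(h, s) = -7 + (-3 + s) = -10 + s)
E(H, J) = -3*J + 3*H (E(H, J) = (3*H + (-10 + 6)*J) + J = (3*H - 4*J) + J = (-4*J + 3*H) + J = -3*J + 3*H)
E(6, G)*534 = (-3*(-3) + 3*6)*534 = (9 + 18)*534 = 27*534 = 14418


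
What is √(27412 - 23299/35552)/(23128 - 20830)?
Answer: 25*√3464642390/20424624 ≈ 0.072047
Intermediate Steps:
√(27412 - 23299/35552)/(23128 - 20830) = √(27412 - 23299*1/35552)/2298 = √(27412 - 23299/35552)*(1/2298) = √(974528125/35552)*(1/2298) = (25*√3464642390/8888)*(1/2298) = 25*√3464642390/20424624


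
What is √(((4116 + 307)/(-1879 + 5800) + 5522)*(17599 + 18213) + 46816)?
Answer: 2*√760414099216569/3921 ≈ 14066.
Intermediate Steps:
√(((4116 + 307)/(-1879 + 5800) + 5522)*(17599 + 18213) + 46816) = √((4423/3921 + 5522)*35812 + 46816) = √((21656185/3921)*35812 + 46816) = √(775551297220/3921 + 46816) = √(775734862756/3921) = 2*√760414099216569/3921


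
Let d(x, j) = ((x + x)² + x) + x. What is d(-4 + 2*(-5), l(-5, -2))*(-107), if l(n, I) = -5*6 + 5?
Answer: -80892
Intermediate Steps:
l(n, I) = -25 (l(n, I) = -30 + 5 = -25)
d(x, j) = 2*x + 4*x² (d(x, j) = ((2*x)² + x) + x = (4*x² + x) + x = (x + 4*x²) + x = 2*x + 4*x²)
d(-4 + 2*(-5), l(-5, -2))*(-107) = (2*(-4 + 2*(-5))*(1 + 2*(-4 + 2*(-5))))*(-107) = (2*(-4 - 10)*(1 + 2*(-4 - 10)))*(-107) = (2*(-14)*(1 + 2*(-14)))*(-107) = (2*(-14)*(1 - 28))*(-107) = (2*(-14)*(-27))*(-107) = 756*(-107) = -80892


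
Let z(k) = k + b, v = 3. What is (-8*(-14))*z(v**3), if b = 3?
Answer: 3360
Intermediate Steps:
z(k) = 3 + k (z(k) = k + 3 = 3 + k)
(-8*(-14))*z(v**3) = (-8*(-14))*(3 + 3**3) = 112*(3 + 27) = 112*30 = 3360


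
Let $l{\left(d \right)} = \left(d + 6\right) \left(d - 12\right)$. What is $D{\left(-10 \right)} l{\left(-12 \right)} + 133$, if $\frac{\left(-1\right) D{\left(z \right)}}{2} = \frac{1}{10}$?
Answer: $\frac{521}{5} \approx 104.2$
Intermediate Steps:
$D{\left(z \right)} = - \frac{1}{5}$ ($D{\left(z \right)} = - \frac{2}{10} = \left(-2\right) \frac{1}{10} = - \frac{1}{5}$)
$l{\left(d \right)} = \left(-12 + d\right) \left(6 + d\right)$ ($l{\left(d \right)} = \left(6 + d\right) \left(-12 + d\right) = \left(-12 + d\right) \left(6 + d\right)$)
$D{\left(-10 \right)} l{\left(-12 \right)} + 133 = - \frac{-72 + \left(-12\right)^{2} - -72}{5} + 133 = - \frac{-72 + 144 + 72}{5} + 133 = \left(- \frac{1}{5}\right) 144 + 133 = - \frac{144}{5} + 133 = \frac{521}{5}$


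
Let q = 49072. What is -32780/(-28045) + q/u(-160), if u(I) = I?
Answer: -17137243/56090 ≈ -305.53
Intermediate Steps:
-32780/(-28045) + q/u(-160) = -32780/(-28045) + 49072/(-160) = -32780*(-1/28045) + 49072*(-1/160) = 6556/5609 - 3067/10 = -17137243/56090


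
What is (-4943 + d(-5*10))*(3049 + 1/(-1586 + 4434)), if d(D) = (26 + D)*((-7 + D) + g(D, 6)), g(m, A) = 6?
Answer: -32294133607/2848 ≈ -1.1339e+7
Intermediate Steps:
d(D) = (-1 + D)*(26 + D) (d(D) = (26 + D)*((-7 + D) + 6) = (26 + D)*(-1 + D) = (-1 + D)*(26 + D))
(-4943 + d(-5*10))*(3049 + 1/(-1586 + 4434)) = (-4943 + (-26 + (-5*10)² + 25*(-5*10)))*(3049 + 1/(-1586 + 4434)) = (-4943 + (-26 + (-50)² + 25*(-50)))*(3049 + 1/2848) = (-4943 + (-26 + 2500 - 1250))*(3049 + 1/2848) = (-4943 + 1224)*(8683553/2848) = -3719*8683553/2848 = -32294133607/2848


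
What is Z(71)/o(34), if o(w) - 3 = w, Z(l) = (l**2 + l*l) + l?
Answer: 10153/37 ≈ 274.41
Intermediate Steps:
Z(l) = l + 2*l**2 (Z(l) = (l**2 + l**2) + l = 2*l**2 + l = l + 2*l**2)
o(w) = 3 + w
Z(71)/o(34) = (71*(1 + 2*71))/(3 + 34) = (71*(1 + 142))/37 = (71*143)*(1/37) = 10153*(1/37) = 10153/37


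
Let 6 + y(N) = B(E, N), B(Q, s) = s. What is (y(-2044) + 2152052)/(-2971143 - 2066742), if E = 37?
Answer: -2150002/5037885 ≈ -0.42677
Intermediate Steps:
y(N) = -6 + N
(y(-2044) + 2152052)/(-2971143 - 2066742) = ((-6 - 2044) + 2152052)/(-2971143 - 2066742) = (-2050 + 2152052)/(-5037885) = 2150002*(-1/5037885) = -2150002/5037885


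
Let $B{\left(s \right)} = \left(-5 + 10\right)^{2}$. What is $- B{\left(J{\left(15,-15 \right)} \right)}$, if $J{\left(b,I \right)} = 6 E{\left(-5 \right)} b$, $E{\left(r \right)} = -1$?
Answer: $-25$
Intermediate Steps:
$J{\left(b,I \right)} = - 6 b$ ($J{\left(b,I \right)} = 6 \left(- b\right) = - 6 b$)
$B{\left(s \right)} = 25$ ($B{\left(s \right)} = 5^{2} = 25$)
$- B{\left(J{\left(15,-15 \right)} \right)} = \left(-1\right) 25 = -25$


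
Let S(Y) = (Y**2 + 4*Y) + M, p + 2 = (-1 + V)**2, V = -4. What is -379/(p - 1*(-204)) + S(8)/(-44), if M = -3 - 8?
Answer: -35971/9988 ≈ -3.6014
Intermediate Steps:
p = 23 (p = -2 + (-1 - 4)**2 = -2 + (-5)**2 = -2 + 25 = 23)
M = -11
S(Y) = -11 + Y**2 + 4*Y (S(Y) = (Y**2 + 4*Y) - 11 = -11 + Y**2 + 4*Y)
-379/(p - 1*(-204)) + S(8)/(-44) = -379/(23 - 1*(-204)) + (-11 + 8**2 + 4*8)/(-44) = -379/(23 + 204) + (-11 + 64 + 32)*(-1/44) = -379/227 + 85*(-1/44) = -379*1/227 - 85/44 = -379/227 - 85/44 = -35971/9988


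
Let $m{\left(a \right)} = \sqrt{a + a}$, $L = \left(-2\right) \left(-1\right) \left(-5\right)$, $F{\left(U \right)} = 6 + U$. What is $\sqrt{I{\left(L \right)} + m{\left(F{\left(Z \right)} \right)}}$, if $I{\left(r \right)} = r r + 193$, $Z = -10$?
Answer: $\sqrt{293 + 2 i \sqrt{2}} \approx 17.117 + 0.08262 i$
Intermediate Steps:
$L = -10$ ($L = 2 \left(-5\right) = -10$)
$I{\left(r \right)} = 193 + r^{2}$ ($I{\left(r \right)} = r^{2} + 193 = 193 + r^{2}$)
$m{\left(a \right)} = \sqrt{2} \sqrt{a}$ ($m{\left(a \right)} = \sqrt{2 a} = \sqrt{2} \sqrt{a}$)
$\sqrt{I{\left(L \right)} + m{\left(F{\left(Z \right)} \right)}} = \sqrt{\left(193 + \left(-10\right)^{2}\right) + \sqrt{2} \sqrt{6 - 10}} = \sqrt{\left(193 + 100\right) + \sqrt{2} \sqrt{-4}} = \sqrt{293 + \sqrt{2} \cdot 2 i} = \sqrt{293 + 2 i \sqrt{2}}$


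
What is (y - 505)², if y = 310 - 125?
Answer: 102400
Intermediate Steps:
y = 185
(y - 505)² = (185 - 505)² = (-320)² = 102400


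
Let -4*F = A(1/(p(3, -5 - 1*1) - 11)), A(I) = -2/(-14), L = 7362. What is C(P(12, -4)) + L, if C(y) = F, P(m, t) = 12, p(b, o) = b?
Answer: 206135/28 ≈ 7362.0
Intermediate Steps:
A(I) = 1/7 (A(I) = -2*(-1/14) = 1/7)
F = -1/28 (F = -1/4*1/7 = -1/28 ≈ -0.035714)
C(y) = -1/28
C(P(12, -4)) + L = -1/28 + 7362 = 206135/28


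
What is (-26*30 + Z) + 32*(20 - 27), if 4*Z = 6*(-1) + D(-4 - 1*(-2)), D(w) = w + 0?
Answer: -1006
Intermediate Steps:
D(w) = w
Z = -2 (Z = (6*(-1) + (-4 - 1*(-2)))/4 = (-6 + (-4 + 2))/4 = (-6 - 2)/4 = (1/4)*(-8) = -2)
(-26*30 + Z) + 32*(20 - 27) = (-26*30 - 2) + 32*(20 - 27) = (-780 - 2) + 32*(-7) = -782 - 224 = -1006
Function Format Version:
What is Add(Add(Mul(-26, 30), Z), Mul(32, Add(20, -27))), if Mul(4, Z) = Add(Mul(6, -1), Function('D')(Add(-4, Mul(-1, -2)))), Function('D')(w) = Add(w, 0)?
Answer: -1006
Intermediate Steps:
Function('D')(w) = w
Z = -2 (Z = Mul(Rational(1, 4), Add(Mul(6, -1), Add(-4, Mul(-1, -2)))) = Mul(Rational(1, 4), Add(-6, Add(-4, 2))) = Mul(Rational(1, 4), Add(-6, -2)) = Mul(Rational(1, 4), -8) = -2)
Add(Add(Mul(-26, 30), Z), Mul(32, Add(20, -27))) = Add(Add(Mul(-26, 30), -2), Mul(32, Add(20, -27))) = Add(Add(-780, -2), Mul(32, -7)) = Add(-782, -224) = -1006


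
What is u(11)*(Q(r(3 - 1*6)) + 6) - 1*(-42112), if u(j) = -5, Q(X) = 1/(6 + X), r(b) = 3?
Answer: 378733/9 ≈ 42081.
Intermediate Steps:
u(11)*(Q(r(3 - 1*6)) + 6) - 1*(-42112) = -5*(1/(6 + 3) + 6) - 1*(-42112) = -5*(1/9 + 6) + 42112 = -5*(⅑ + 6) + 42112 = -5*55/9 + 42112 = -275/9 + 42112 = 378733/9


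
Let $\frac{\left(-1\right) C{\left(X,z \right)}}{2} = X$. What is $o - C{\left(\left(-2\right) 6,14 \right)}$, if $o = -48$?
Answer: $-72$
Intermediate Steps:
$C{\left(X,z \right)} = - 2 X$
$o - C{\left(\left(-2\right) 6,14 \right)} = -48 - - 2 \left(\left(-2\right) 6\right) = -48 - \left(-2\right) \left(-12\right) = -48 - 24 = -72$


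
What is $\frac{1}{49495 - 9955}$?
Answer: $\frac{1}{39540} \approx 2.5291 \cdot 10^{-5}$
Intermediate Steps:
$\frac{1}{49495 - 9955} = \frac{1}{39540}$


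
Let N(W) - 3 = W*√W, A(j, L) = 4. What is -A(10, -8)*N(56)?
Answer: -12 - 448*√14 ≈ -1688.3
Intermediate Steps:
N(W) = 3 + W^(3/2) (N(W) = 3 + W*√W = 3 + W^(3/2))
-A(10, -8)*N(56) = -4*(3 + 56^(3/2)) = -4*(3 + 112*√14) = -(12 + 448*√14) = -12 - 448*√14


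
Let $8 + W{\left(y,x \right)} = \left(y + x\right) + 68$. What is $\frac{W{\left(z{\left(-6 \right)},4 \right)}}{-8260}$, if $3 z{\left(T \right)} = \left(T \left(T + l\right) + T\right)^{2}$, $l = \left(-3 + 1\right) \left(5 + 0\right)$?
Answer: $- \frac{691}{2065} \approx -0.33462$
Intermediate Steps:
$l = -10$ ($l = \left(-2\right) 5 = -10$)
$z{\left(T \right)} = \frac{\left(T + T \left(-10 + T\right)\right)^{2}}{3}$ ($z{\left(T \right)} = \frac{\left(T \left(T - 10\right) + T\right)^{2}}{3} = \frac{\left(T \left(-10 + T\right) + T\right)^{2}}{3} = \frac{\left(T + T \left(-10 + T\right)\right)^{2}}{3}$)
$W{\left(y,x \right)} = 60 + x + y$ ($W{\left(y,x \right)} = -8 + \left(\left(y + x\right) + 68\right) = -8 + \left(\left(x + y\right) + 68\right) = -8 + \left(68 + x + y\right) = 60 + x + y$)
$\frac{W{\left(z{\left(-6 \right)},4 \right)}}{-8260} = \frac{60 + 4 + \frac{\left(-6\right)^{2} \left(-9 - 6\right)^{2}}{3}}{-8260} = \left(60 + 4 + \frac{1}{3} \cdot 36 \left(-15\right)^{2}\right) \left(- \frac{1}{8260}\right) = \left(60 + 4 + \frac{1}{3} \cdot 36 \cdot 225\right) \left(- \frac{1}{8260}\right) = \left(60 + 4 + 2700\right) \left(- \frac{1}{8260}\right) = 2764 \left(- \frac{1}{8260}\right) = - \frac{691}{2065}$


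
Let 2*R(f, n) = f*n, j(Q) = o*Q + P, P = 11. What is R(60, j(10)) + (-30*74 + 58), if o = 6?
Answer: -32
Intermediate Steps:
j(Q) = 11 + 6*Q (j(Q) = 6*Q + 11 = 11 + 6*Q)
R(f, n) = f*n/2 (R(f, n) = (f*n)/2 = f*n/2)
R(60, j(10)) + (-30*74 + 58) = (½)*60*(11 + 6*10) + (-30*74 + 58) = (½)*60*(11 + 60) + (-2220 + 58) = (½)*60*71 - 2162 = 2130 - 2162 = -32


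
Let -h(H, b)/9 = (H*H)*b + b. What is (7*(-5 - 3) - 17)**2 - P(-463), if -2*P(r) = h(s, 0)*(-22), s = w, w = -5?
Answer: 5329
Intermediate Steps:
s = -5
h(H, b) = -9*b - 9*b*H**2 (h(H, b) = -9*((H*H)*b + b) = -9*(H**2*b + b) = -9*(b*H**2 + b) = -9*(b + b*H**2) = -9*b - 9*b*H**2)
P(r) = 0 (P(r) = -(-9*0*(1 + (-5)**2))*(-22)/2 = -(-9*0*(1 + 25))*(-22)/2 = -(-9*0*26)*(-22)/2 = -0*(-22) = -1/2*0 = 0)
(7*(-5 - 3) - 17)**2 - P(-463) = (7*(-5 - 3) - 17)**2 - 1*0 = (7*(-8) - 17)**2 + 0 = (-56 - 17)**2 + 0 = (-73)**2 + 0 = 5329 + 0 = 5329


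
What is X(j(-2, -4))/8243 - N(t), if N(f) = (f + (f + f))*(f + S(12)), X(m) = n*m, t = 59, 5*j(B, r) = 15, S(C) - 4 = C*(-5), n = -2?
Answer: -4377039/8243 ≈ -531.00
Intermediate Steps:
S(C) = 4 - 5*C (S(C) = 4 + C*(-5) = 4 - 5*C)
j(B, r) = 3 (j(B, r) = (1/5)*15 = 3)
X(m) = -2*m
N(f) = 3*f*(-56 + f) (N(f) = (f + (f + f))*(f + (4 - 5*12)) = (f + 2*f)*(f + (4 - 60)) = (3*f)*(f - 56) = (3*f)*(-56 + f) = 3*f*(-56 + f))
X(j(-2, -4))/8243 - N(t) = -2*3/8243 - 3*59*(-56 + 59) = -6*1/8243 - 3*59*3 = -6/8243 - 1*531 = -6/8243 - 531 = -4377039/8243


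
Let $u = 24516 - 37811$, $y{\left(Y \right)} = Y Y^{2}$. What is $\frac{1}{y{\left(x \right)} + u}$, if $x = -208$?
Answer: $- \frac{1}{9012207} \approx -1.1096 \cdot 10^{-7}$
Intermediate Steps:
$y{\left(Y \right)} = Y^{3}$
$u = -13295$ ($u = 24516 - 37811 = -13295$)
$\frac{1}{y{\left(x \right)} + u} = \frac{1}{\left(-208\right)^{3} - 13295} = \frac{1}{-8998912 - 13295} = \frac{1}{-9012207} = - \frac{1}{9012207}$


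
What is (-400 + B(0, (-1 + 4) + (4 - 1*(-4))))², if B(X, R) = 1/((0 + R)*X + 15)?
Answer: 35988001/225 ≈ 1.5995e+5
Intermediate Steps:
B(X, R) = 1/(15 + R*X) (B(X, R) = 1/(R*X + 15) = 1/(15 + R*X))
(-400 + B(0, (-1 + 4) + (4 - 1*(-4))))² = (-400 + 1/(15 + ((-1 + 4) + (4 - 1*(-4)))*0))² = (-400 + 1/(15 + (3 + (4 + 4))*0))² = (-400 + 1/(15 + (3 + 8)*0))² = (-400 + 1/(15 + 11*0))² = (-400 + 1/(15 + 0))² = (-400 + 1/15)² = (-5999/15)² = 35988001/225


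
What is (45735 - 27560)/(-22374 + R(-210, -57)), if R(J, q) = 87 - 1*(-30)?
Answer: -18175/22257 ≈ -0.81660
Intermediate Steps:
R(J, q) = 117 (R(J, q) = 87 + 30 = 117)
(45735 - 27560)/(-22374 + R(-210, -57)) = (45735 - 27560)/(-22374 + 117) = 18175/(-22257) = 18175*(-1/22257) = -18175/22257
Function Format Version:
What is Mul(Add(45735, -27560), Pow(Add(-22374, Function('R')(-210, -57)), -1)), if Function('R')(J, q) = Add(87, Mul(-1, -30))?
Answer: Rational(-18175, 22257) ≈ -0.81660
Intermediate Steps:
Function('R')(J, q) = 117 (Function('R')(J, q) = Add(87, 30) = 117)
Mul(Add(45735, -27560), Pow(Add(-22374, Function('R')(-210, -57)), -1)) = Mul(Add(45735, -27560), Pow(Add(-22374, 117), -1)) = Mul(18175, Pow(-22257, -1)) = Mul(18175, Rational(-1, 22257)) = Rational(-18175, 22257)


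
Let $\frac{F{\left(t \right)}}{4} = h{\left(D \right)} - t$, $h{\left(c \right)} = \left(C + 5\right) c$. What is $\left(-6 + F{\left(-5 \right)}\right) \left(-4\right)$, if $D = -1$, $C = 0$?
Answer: $24$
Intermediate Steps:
$h{\left(c \right)} = 5 c$ ($h{\left(c \right)} = \left(0 + 5\right) c = 5 c$)
$F{\left(t \right)} = -20 - 4 t$ ($F{\left(t \right)} = 4 \left(5 \left(-1\right) - t\right) = 4 \left(-5 - t\right) = -20 - 4 t$)
$\left(-6 + F{\left(-5 \right)}\right) \left(-4\right) = \left(-6 - 0\right) \left(-4\right) = \left(-6 + \left(-20 + 20\right)\right) \left(-4\right) = \left(-6 + 0\right) \left(-4\right) = \left(-6\right) \left(-4\right) = 24$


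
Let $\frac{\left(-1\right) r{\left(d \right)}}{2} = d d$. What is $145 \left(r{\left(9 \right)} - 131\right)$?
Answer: $-42485$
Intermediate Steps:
$r{\left(d \right)} = - 2 d^{2}$ ($r{\left(d \right)} = - 2 d d = - 2 d^{2}$)
$145 \left(r{\left(9 \right)} - 131\right) = 145 \left(- 2 \cdot 9^{2} - 131\right) = 145 \left(\left(-2\right) 81 - 131\right) = 145 \left(-162 - 131\right) = 145 \left(-293\right) = -42485$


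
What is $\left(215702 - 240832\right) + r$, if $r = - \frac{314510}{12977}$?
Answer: $- \frac{326426520}{12977} \approx -25154.0$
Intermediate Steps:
$r = - \frac{314510}{12977}$ ($r = \left(-314510\right) \frac{1}{12977} = - \frac{314510}{12977} \approx -24.236$)
$\left(215702 - 240832\right) + r = \left(215702 - 240832\right) - \frac{314510}{12977} = -25130 - \frac{314510}{12977} = - \frac{326426520}{12977}$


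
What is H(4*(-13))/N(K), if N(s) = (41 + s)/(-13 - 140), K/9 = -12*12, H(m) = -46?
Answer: -7038/1255 ≈ -5.6080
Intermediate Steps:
K = -1296 (K = 9*(-12*12) = 9*(-144) = -1296)
N(s) = -41/153 - s/153 (N(s) = (41 + s)/(-153) = (41 + s)*(-1/153) = -41/153 - s/153)
H(4*(-13))/N(K) = -46/(-41/153 - 1/153*(-1296)) = -46/(-41/153 + 144/17) = -46/1255/153 = -46*153/1255 = -7038/1255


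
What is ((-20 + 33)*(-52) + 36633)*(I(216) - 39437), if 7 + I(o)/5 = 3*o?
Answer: -1302794024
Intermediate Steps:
I(o) = -35 + 15*o (I(o) = -35 + 5*(3*o) = -35 + 15*o)
((-20 + 33)*(-52) + 36633)*(I(216) - 39437) = ((-20 + 33)*(-52) + 36633)*((-35 + 15*216) - 39437) = (13*(-52) + 36633)*((-35 + 3240) - 39437) = (-676 + 36633)*(3205 - 39437) = 35957*(-36232) = -1302794024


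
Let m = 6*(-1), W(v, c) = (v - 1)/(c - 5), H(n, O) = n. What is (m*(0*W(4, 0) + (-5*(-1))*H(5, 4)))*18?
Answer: -2700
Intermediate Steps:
W(v, c) = (-1 + v)/(-5 + c)
m = -6
(m*(0*W(4, 0) + (-5*(-1))*H(5, 4)))*18 = -6*(0*((-1 + 4)/(-5 + 0)) - 5*(-1)*5)*18 = -6*(0*(3/(-5)) + 5*5)*18 = -6*(0*(-⅕*3) + 25)*18 = -6*(0*(-⅗) + 25)*18 = -6*(0 + 25)*18 = -6*25*18 = -150*18 = -2700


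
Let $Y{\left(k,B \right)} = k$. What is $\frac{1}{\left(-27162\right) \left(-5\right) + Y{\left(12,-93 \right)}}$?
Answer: $\frac{1}{135822} \approx 7.3626 \cdot 10^{-6}$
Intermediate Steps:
$\frac{1}{\left(-27162\right) \left(-5\right) + Y{\left(12,-93 \right)}} = \frac{1}{\left(-27162\right) \left(-5\right) + 12} = \frac{1}{135810 + 12} = \frac{1}{135822}$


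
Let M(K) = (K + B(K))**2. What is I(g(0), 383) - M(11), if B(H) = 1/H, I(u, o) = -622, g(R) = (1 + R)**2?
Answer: -90146/121 ≈ -745.01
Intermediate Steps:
M(K) = (K + 1/K)**2
I(g(0), 383) - M(11) = -622 - (1 + 11**2)**2/11**2 = -622 - (1 + 121)**2/121 = -622 - 122**2/121 = -622 - 14884/121 = -90146/121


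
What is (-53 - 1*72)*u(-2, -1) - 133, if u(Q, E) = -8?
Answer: 867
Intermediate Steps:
(-53 - 1*72)*u(-2, -1) - 133 = (-53 - 1*72)*(-8) - 133 = (-53 - 72)*(-8) - 133 = -125*(-8) - 133 = 1000 - 133 = 867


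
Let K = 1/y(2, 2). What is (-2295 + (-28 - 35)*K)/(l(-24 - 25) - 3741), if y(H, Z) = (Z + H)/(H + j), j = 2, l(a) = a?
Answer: 1179/1895 ≈ 0.62216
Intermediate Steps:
y(H, Z) = (H + Z)/(2 + H) (y(H, Z) = (Z + H)/(H + 2) = (H + Z)/(2 + H))
K = 1 (K = 1/((2 + 2)/(2 + 2)) = 1/(4/4) = 1/((¼)*4) = 1/1 = 1)
(-2295 + (-28 - 35)*K)/(l(-24 - 25) - 3741) = (-2295 + (-28 - 35)*1)/((-24 - 25) - 3741) = (-2295 - 63*1)/(-49 - 3741) = (-2295 - 63)/(-3790) = -2358*(-1/3790) = 1179/1895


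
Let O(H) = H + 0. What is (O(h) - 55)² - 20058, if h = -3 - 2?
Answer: -16458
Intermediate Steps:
h = -5
O(H) = H
(O(h) - 55)² - 20058 = (-5 - 55)² - 20058 = (-60)² - 20058 = 3600 - 20058 = -16458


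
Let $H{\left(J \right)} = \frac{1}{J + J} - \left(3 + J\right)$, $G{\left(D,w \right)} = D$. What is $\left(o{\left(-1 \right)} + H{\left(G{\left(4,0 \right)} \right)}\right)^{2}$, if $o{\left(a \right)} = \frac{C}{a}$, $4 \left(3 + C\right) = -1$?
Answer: $\frac{841}{64} \approx 13.141$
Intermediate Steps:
$C = - \frac{13}{4}$ ($C = -3 + \frac{1}{4} \left(-1\right) = -3 - \frac{1}{4} = - \frac{13}{4} \approx -3.25$)
$o{\left(a \right)} = - \frac{13}{4 a}$
$H{\left(J \right)} = -3 + \frac{1}{2 J} - J$ ($H{\left(J \right)} = \frac{1}{2 J} - \left(3 + J\right) = -3 + \frac{1}{2 J} - J$)
$\left(o{\left(-1 \right)} + H{\left(G{\left(4,0 \right)} \right)}\right)^{2} = \left(- \frac{13}{4 \left(-1\right)} - \left(7 - \frac{1}{8}\right)\right)^{2} = \left(\left(- \frac{13}{4}\right) \left(-1\right) - \frac{55}{8}\right)^{2} = \left(\frac{13}{4} - \frac{55}{8}\right)^{2} = \left(- \frac{29}{8}\right)^{2} = \frac{841}{64}$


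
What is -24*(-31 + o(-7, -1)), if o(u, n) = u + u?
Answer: 1080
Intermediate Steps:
o(u, n) = 2*u
-24*(-31 + o(-7, -1)) = -24*(-31 + 2*(-7)) = -24*(-31 - 14) = -24*(-45) = 1080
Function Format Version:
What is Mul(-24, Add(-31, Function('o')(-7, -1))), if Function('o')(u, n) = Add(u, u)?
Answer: 1080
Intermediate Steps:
Function('o')(u, n) = Mul(2, u)
Mul(-24, Add(-31, Function('o')(-7, -1))) = Mul(-24, Add(-31, Mul(2, -7))) = Mul(-24, Add(-31, -14)) = Mul(-24, -45) = 1080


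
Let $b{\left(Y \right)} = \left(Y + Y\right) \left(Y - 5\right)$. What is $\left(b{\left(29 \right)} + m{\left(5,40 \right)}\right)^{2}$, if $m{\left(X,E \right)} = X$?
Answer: $1951609$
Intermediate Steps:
$b{\left(Y \right)} = 2 Y \left(-5 + Y\right)$
$\left(b{\left(29 \right)} + m{\left(5,40 \right)}\right)^{2} = \left(2 \cdot 29 \left(-5 + 29\right) + 5\right)^{2} = \left(2 \cdot 29 \cdot 24 + 5\right)^{2} = \left(1392 + 5\right)^{2} = 1397^{2} = 1951609$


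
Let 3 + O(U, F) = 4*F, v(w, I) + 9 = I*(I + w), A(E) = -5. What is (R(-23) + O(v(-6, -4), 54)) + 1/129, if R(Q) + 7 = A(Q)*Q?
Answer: 41410/129 ≈ 321.01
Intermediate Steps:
R(Q) = -7 - 5*Q
v(w, I) = -9 + I*(I + w)
O(U, F) = -3 + 4*F
(R(-23) + O(v(-6, -4), 54)) + 1/129 = ((-7 - 5*(-23)) + (-3 + 4*54)) + 1/129 = ((-7 + 115) + (-3 + 216)) + 1/129 = (108 + 213) + 1/129 = 321 + 1/129 = 41410/129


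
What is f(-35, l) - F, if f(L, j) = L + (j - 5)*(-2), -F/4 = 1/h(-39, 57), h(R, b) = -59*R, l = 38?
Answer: -232397/2301 ≈ -101.00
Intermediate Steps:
F = -4/2301 (F = -4/((-59*(-39))) = -4/2301 ≈ -0.0017384)
f(L, j) = 10 + L - 2*j (f(L, j) = L + (-5 + j)*(-2) = L + (10 - 2*j) = 10 + L - 2*j)
f(-35, l) - F = (10 - 35 - 2*38) - 1*(-4/2301) = (10 - 35 - 76) + 4/2301 = -101 + 4/2301 = -232397/2301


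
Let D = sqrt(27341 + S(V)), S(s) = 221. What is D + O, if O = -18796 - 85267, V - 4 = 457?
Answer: -104063 + sqrt(27562) ≈ -1.0390e+5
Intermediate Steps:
V = 461 (V = 4 + 457 = 461)
O = -104063
D = sqrt(27562) (D = sqrt(27341 + 221) = sqrt(27562) ≈ 166.02)
D + O = sqrt(27562) - 104063 = -104063 + sqrt(27562)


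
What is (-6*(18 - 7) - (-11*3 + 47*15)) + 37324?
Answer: 36586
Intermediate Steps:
(-6*(18 - 7) - (-11*3 + 47*15)) + 37324 = (-6*11 - (-33 + 705)) + 37324 = (-66 - 1*672) + 37324 = (-66 - 672) + 37324 = -738 + 37324 = 36586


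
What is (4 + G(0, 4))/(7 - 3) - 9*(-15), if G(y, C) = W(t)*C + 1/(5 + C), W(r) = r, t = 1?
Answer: 4933/36 ≈ 137.03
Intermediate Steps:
G(y, C) = C + 1/(5 + C) (G(y, C) = 1*C + 1/(5 + C) = C + 1/(5 + C))
(4 + G(0, 4))/(7 - 3) - 9*(-15) = (4 + (1 + 4² + 5*4)/(5 + 4))/(7 - 3) - 9*(-15) = (4 + (1 + 16 + 20)/9)/4 + 135 = (4 + (⅑)*37)*(¼) + 135 = (4 + 37/9)*(¼) + 135 = (73/9)*(¼) + 135 = 73/36 + 135 = 4933/36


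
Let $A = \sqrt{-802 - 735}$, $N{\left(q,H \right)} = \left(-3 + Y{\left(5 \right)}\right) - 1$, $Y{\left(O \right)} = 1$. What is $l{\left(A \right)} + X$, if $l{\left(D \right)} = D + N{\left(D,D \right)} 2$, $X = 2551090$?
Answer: $2551084 + i \sqrt{1537} \approx 2.5511 \cdot 10^{6} + 39.205 i$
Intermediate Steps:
$N{\left(q,H \right)} = -3$ ($N{\left(q,H \right)} = \left(-3 + 1\right) - 1 = -2 - 1 = -3$)
$A = i \sqrt{1537}$ ($A = \sqrt{-1537} = i \sqrt{1537} \approx 39.205 i$)
$l{\left(D \right)} = -6 + D$ ($l{\left(D \right)} = D - 6 = -6 + D$)
$l{\left(A \right)} + X = \left(-6 + i \sqrt{1537}\right) + 2551090 = 2551084 + i \sqrt{1537}$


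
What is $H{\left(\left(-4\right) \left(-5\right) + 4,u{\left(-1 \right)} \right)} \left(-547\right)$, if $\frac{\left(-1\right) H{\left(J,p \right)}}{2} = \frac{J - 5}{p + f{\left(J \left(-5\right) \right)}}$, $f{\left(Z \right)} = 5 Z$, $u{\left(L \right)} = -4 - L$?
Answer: $- \frac{20786}{603} \approx -34.471$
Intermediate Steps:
$H{\left(J,p \right)} = - \frac{2 \left(-5 + J\right)}{p - 25 J}$ ($H{\left(J,p \right)} = - 2 \frac{J - 5}{p + 5 J \left(-5\right)} = - 2 \frac{-5 + J}{p + 5 \left(- 5 J\right)} = - 2 \frac{-5 + J}{p - 25 J} = - \frac{2 \left(-5 + J\right)}{p - 25 J}$)
$H{\left(\left(-4\right) \left(-5\right) + 4,u{\left(-1 \right)} \right)} \left(-547\right) = \frac{2 \left(5 - \left(\left(-4\right) \left(-5\right) + 4\right)\right)}{\left(-4 - -1\right) - 25 \left(\left(-4\right) \left(-5\right) + 4\right)} \left(-547\right) = \frac{2 \left(5 - \left(20 + 4\right)\right)}{\left(-4 + 1\right) - 25 \left(20 + 4\right)} \left(-547\right) = \frac{2 \left(5 - 24\right)}{-3 - 600} \left(-547\right) = 2 \frac{1}{-603} \left(-19\right) \left(-547\right) = 2 \left(- \frac{1}{603}\right) \left(-19\right) \left(-547\right) = \frac{38}{603} \left(-547\right) = - \frac{20786}{603}$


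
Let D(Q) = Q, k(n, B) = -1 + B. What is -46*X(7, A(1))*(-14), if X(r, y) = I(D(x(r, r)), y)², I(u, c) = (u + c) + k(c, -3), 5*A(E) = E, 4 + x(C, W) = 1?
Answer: 744464/25 ≈ 29779.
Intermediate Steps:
x(C, W) = -3 (x(C, W) = -4 + 1 = -3)
A(E) = E/5
I(u, c) = -4 + c + u (I(u, c) = (u + c) + (-1 - 3) = (c + u) - 4 = -4 + c + u)
X(r, y) = (-7 + y)² (X(r, y) = (-4 + y - 3)² = (-7 + y)²)
-46*X(7, A(1))*(-14) = -46*(-7 + (⅕)*1)²*(-14) = -46*(-7 + ⅕)²*(-14) = -46*(-34/5)²*(-14) = -46*1156/25*(-14) = -53176/25*(-14) = 744464/25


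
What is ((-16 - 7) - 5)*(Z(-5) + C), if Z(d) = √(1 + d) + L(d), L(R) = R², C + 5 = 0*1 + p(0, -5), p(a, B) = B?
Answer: -420 - 56*I ≈ -420.0 - 56.0*I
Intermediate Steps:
C = -10 (C = -5 + (0*1 - 5) = -5 + (0 - 5) = -5 - 5 = -10)
Z(d) = d² + √(1 + d) (Z(d) = √(1 + d) + d² = d² + √(1 + d))
((-16 - 7) - 5)*(Z(-5) + C) = ((-16 - 7) - 5)*(((-5)² + √(1 - 5)) - 10) = (-23 - 5)*((25 + √(-4)) - 10) = -28*((25 + 2*I) - 10) = -28*(15 + 2*I) = -420 - 56*I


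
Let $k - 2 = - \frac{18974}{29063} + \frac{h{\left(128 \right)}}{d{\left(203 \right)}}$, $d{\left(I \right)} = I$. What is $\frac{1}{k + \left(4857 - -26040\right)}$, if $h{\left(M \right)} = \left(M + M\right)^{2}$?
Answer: $\frac{5899789}{184198401357} \approx 3.203 \cdot 10^{-5}$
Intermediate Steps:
$h{\left(M \right)} = 4 M^{2}$ ($h{\left(M \right)} = \left(2 M\right)^{2} = 4 M^{2}$)
$k = \frac{1912620624}{5899789}$ ($k = 2 - \left(\frac{18974}{29063} - \frac{4 \cdot 128^{2}}{203}\right) = 2 - \left(\frac{18974}{29063} - 4 \cdot 16384 \cdot \frac{1}{203}\right) = 2 + \left(- \frac{18974}{29063} + 65536 \cdot \frac{1}{203}\right) = 2 + \left(- \frac{18974}{29063} + \frac{65536}{203}\right) = 2 + \frac{1900821046}{5899789} = \frac{1912620624}{5899789} \approx 324.18$)
$\frac{1}{k + \left(4857 - -26040\right)} = \frac{1}{\frac{1912620624}{5899789} + \left(4857 - -26040\right)} = \frac{1}{\frac{1912620624}{5899789} + \left(4857 + 26040\right)} = \frac{1}{\frac{1912620624}{5899789} + 30897} = \frac{1}{\frac{184198401357}{5899789}} = \frac{5899789}{184198401357}$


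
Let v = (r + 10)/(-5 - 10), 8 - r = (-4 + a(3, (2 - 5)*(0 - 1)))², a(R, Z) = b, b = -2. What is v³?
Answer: 216/125 ≈ 1.7280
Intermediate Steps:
a(R, Z) = -2
r = -28 (r = 8 - (-4 - 2)² = 8 - 1*(-6)² = 8 - 1*36 = 8 - 36 = -28)
v = 6/5 (v = (-28 + 10)/(-5 - 10) = -18/(-15) = -18*(-1/15) = 6/5 ≈ 1.2000)
v³ = (6/5)³ = 216/125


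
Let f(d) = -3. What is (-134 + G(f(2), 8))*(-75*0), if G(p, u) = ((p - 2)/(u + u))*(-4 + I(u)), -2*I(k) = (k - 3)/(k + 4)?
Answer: 0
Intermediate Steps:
I(k) = -(-3 + k)/(2*(4 + k)) (I(k) = -(k - 3)/(2*(k + 4)) = -(-3 + k)/(2*(4 + k)))
G(p, u) = (-4 + (3 - u)/(2*(4 + u)))*(-2 + p)/(2*u) (G(p, u) = ((p - 2)/(u + u))*(-4 + (3 - u)/(2*(4 + u))) = ((-2 + p)/((2*u)))*(-4 + (3 - u)/(2*(4 + u))) = ((-2 + p)*(1/(2*u)))*(-4 + (3 - u)/(2*(4 + u))) = ((-2 + p)/(2*u))*(-4 + (3 - u)/(2*(4 + u))) = (-4 + (3 - u)/(2*(4 + u)))*(-2 + p)/(2*u))
(-134 + G(f(2), 8))*(-75*0) = (-134 + (¼)*(58 - 29*(-3) + 18*8 - 9*(-3)*8)/(8*(4 + 8)))*(-75*0) = (-134 + (¼)*(⅛)*(58 + 87 + 144 + 216)/12)*0 = (-134 + (¼)*(⅛)*(1/12)*505)*0 = (-134 + 505/384)*0 = -50951/384*0 = 0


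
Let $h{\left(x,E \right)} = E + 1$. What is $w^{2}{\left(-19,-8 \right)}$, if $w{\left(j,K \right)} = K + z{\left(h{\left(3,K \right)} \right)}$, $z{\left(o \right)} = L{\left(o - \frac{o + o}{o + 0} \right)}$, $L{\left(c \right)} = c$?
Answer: $289$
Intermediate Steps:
$h{\left(x,E \right)} = 1 + E$
$z{\left(o \right)} = -2 + o$ ($z{\left(o \right)} = o - \frac{o + o}{o + 0} = o - \frac{2 o}{o} = o - 2 = -2 + o$)
$w{\left(j,K \right)} = -1 + 2 K$ ($w{\left(j,K \right)} = K + \left(-2 + \left(1 + K\right)\right) = K + \left(-1 + K\right) = -1 + 2 K$)
$w^{2}{\left(-19,-8 \right)} = \left(-1 + 2 \left(-8\right)\right)^{2} = \left(-1 - 16\right)^{2} = \left(-17\right)^{2} = 289$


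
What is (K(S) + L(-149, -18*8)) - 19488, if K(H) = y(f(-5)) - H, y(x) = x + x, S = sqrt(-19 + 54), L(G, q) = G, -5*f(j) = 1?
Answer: -98187/5 - sqrt(35) ≈ -19643.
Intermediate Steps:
f(j) = -1/5 (f(j) = -1/5*1 = -1/5)
S = sqrt(35) ≈ 5.9161
y(x) = 2*x
K(H) = -2/5 - H (K(H) = 2*(-1/5) - H = -2/5 - H)
(K(S) + L(-149, -18*8)) - 19488 = ((-2/5 - sqrt(35)) - 149) - 19488 = (-747/5 - sqrt(35)) - 19488 = -98187/5 - sqrt(35)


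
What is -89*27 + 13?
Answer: -2390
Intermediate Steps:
-89*27 + 13 = -2403 + 13 = -2390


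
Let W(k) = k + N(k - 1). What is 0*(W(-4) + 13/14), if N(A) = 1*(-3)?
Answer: 0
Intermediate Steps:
N(A) = -3
W(k) = -3 + k (W(k) = k - 3 = -3 + k)
0*(W(-4) + 13/14) = 0*((-3 - 4) + 13/14) = 0*(-7 + 13*(1/14)) = 0*(-7 + 13/14) = 0*(-85/14) = 0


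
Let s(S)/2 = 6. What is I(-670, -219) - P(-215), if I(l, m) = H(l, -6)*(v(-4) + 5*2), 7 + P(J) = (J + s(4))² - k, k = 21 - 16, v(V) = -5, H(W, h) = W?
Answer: -44547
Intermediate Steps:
s(S) = 12 (s(S) = 2*6 = 12)
k = 5
P(J) = -12 + (12 + J)² (P(J) = -7 + ((J + 12)² - 1*5) = -7 + ((12 + J)² - 5) = -7 + (-5 + (12 + J)²) = -12 + (12 + J)²)
I(l, m) = 5*l (I(l, m) = l*(-5 + 5*2) = l*(-5 + 10) = l*5 = 5*l)
I(-670, -219) - P(-215) = 5*(-670) - (-12 + (12 - 215)²) = -3350 - (-12 + (-203)²) = -3350 - (-12 + 41209) = -3350 - 1*41197 = -3350 - 41197 = -44547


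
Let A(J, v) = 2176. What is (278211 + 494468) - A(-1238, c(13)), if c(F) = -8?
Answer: 770503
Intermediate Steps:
(278211 + 494468) - A(-1238, c(13)) = (278211 + 494468) - 1*2176 = 772679 - 2176 = 770503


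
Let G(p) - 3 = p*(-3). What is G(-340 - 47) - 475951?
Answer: -474787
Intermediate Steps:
G(p) = 3 - 3*p (G(p) = 3 + p*(-3) = 3 - 3*p)
G(-340 - 47) - 475951 = (3 - 3*(-340 - 47)) - 475951 = (3 - 3*(-387)) - 475951 = (3 + 1161) - 475951 = 1164 - 475951 = -474787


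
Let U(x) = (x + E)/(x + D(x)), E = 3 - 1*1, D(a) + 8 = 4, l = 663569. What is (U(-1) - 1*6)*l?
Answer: -20570639/5 ≈ -4.1141e+6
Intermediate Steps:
D(a) = -4 (D(a) = -8 + 4 = -4)
E = 2 (E = 3 - 1 = 2)
U(x) = (2 + x)/(-4 + x) (U(x) = (x + 2)/(x - 4) = (2 + x)/(-4 + x))
(U(-1) - 1*6)*l = ((2 - 1)/(-4 - 1) - 1*6)*663569 = (1/(-5) - 6)*663569 = (-⅕*1 - 6)*663569 = (-⅕ - 6)*663569 = -31/5*663569 = -20570639/5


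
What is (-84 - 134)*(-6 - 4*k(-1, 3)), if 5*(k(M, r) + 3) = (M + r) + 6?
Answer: 436/5 ≈ 87.200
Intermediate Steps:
k(M, r) = -9/5 + M/5 + r/5 (k(M, r) = -3 + ((M + r) + 6)/5 = -3 + (6 + M + r)/5 = -3 + (6/5 + M/5 + r/5) = -9/5 + M/5 + r/5)
(-84 - 134)*(-6 - 4*k(-1, 3)) = (-84 - 134)*(-6 - 4*(-9/5 + (1/5)*(-1) + (1/5)*3)) = -218*(-6 - 4*(-9/5 - 1/5 + 3/5)) = -218*(-6 - 4*(-7/5)) = -218*(-6 + 28/5) = -218*(-2/5) = 436/5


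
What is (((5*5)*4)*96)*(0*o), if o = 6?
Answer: 0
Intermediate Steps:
(((5*5)*4)*96)*(0*o) = (((5*5)*4)*96)*(0*6) = ((25*4)*96)*0 = (100*96)*0 = 9600*0 = 0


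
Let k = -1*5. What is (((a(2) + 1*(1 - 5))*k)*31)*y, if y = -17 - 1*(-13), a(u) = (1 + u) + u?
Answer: 620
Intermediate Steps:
a(u) = 1 + 2*u
k = -5
y = -4 (y = -17 + 13 = -4)
(((a(2) + 1*(1 - 5))*k)*31)*y = ((((1 + 2*2) + 1*(1 - 5))*(-5))*31)*(-4) = ((((1 + 4) + 1*(-4))*(-5))*31)*(-4) = (((5 - 4)*(-5))*31)*(-4) = ((1*(-5))*31)*(-4) = -5*31*(-4) = -155*(-4) = 620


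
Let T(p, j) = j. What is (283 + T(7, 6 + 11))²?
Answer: 90000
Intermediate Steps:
(283 + T(7, 6 + 11))² = (283 + (6 + 11))² = (283 + 17)² = 300² = 90000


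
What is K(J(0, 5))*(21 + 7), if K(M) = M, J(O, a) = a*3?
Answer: 420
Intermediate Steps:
J(O, a) = 3*a
K(J(0, 5))*(21 + 7) = (3*5)*(21 + 7) = 15*28 = 420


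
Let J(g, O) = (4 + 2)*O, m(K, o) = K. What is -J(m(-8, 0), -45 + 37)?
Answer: 48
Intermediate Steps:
J(g, O) = 6*O
-J(m(-8, 0), -45 + 37) = -6*(-45 + 37) = -6*(-8) = -1*(-48) = 48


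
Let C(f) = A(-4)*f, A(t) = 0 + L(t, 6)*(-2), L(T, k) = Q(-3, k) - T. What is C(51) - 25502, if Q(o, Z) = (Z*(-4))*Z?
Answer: -11222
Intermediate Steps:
Q(o, Z) = -4*Z**2 (Q(o, Z) = (-4*Z)*Z = -4*Z**2)
L(T, k) = -T - 4*k**2 (L(T, k) = -4*k**2 - T = -T - 4*k**2)
A(t) = 288 + 2*t (A(t) = 0 + (-t - 4*6**2)*(-2) = 0 + (-t - 4*36)*(-2) = 0 + (-t - 144)*(-2) = 0 + (-144 - t)*(-2) = 0 + (288 + 2*t) = 288 + 2*t)
C(f) = 280*f (C(f) = (288 + 2*(-4))*f = (288 - 8)*f = 280*f)
C(51) - 25502 = 280*51 - 25502 = 14280 - 25502 = -11222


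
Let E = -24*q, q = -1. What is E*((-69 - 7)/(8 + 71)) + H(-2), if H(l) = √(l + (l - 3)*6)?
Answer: -1824/79 + 4*I*√2 ≈ -23.089 + 5.6569*I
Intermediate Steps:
E = 24 (E = -24*(-1) = 24)
H(l) = √(-18 + 7*l) (H(l) = √(l + (-3 + l)*6) = √(l + (-18 + 6*l)) = √(-18 + 7*l))
E*((-69 - 7)/(8 + 71)) + H(-2) = 24*((-69 - 7)/(8 + 71)) + √(-18 + 7*(-2)) = 24*(-76/79) + √(-18 - 14) = 24*(-76*1/79) + √(-32) = 24*(-76/79) + 4*I*√2 = -1824/79 + 4*I*√2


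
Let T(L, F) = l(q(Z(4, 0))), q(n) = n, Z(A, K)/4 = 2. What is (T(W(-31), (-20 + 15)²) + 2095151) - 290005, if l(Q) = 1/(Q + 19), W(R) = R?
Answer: 48738943/27 ≈ 1.8051e+6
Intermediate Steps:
Z(A, K) = 8 (Z(A, K) = 4*2 = 8)
l(Q) = 1/(19 + Q)
T(L, F) = 1/27 (T(L, F) = 1/(19 + 8) = 1/27)
(T(W(-31), (-20 + 15)²) + 2095151) - 290005 = (1/27 + 2095151) - 290005 = 56569078/27 - 290005 = 48738943/27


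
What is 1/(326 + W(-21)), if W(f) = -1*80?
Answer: 1/246 ≈ 0.0040650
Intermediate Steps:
W(f) = -80
1/(326 + W(-21)) = 1/(326 - 80) = 1/246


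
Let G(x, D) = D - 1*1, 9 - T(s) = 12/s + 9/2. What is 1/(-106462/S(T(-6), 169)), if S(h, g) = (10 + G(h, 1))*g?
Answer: -845/53231 ≈ -0.015874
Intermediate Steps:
T(s) = 9/2 - 12/s (T(s) = 9 - (12/s + 9/2) = 9 - (9/2 + 12/s) = 9 + (-9/2 - 12/s) = 9/2 - 12/s)
G(x, D) = -1 + D (G(x, D) = D - 1 = -1 + D)
S(h, g) = 10*g (S(h, g) = (10 + (-1 + 1))*g = (10 + 0)*g = 10*g)
1/(-106462/S(T(-6), 169)) = 1/(-106462/(10*169)) = 1/(-106462/1690) = 1/(-106462*1/1690) = 1/(-53231/845) = -845/53231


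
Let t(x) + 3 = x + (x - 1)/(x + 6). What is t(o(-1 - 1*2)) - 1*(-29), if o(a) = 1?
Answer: 27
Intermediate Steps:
t(x) = -3 + x + (-1 + x)/(6 + x) (t(x) = -3 + (x + (x - 1)/(x + 6)) = -3 + (x + (-1 + x)/(6 + x)) = -3 + x + (-1 + x)/(6 + x))
t(o(-1 - 1*2)) - 1*(-29) = (-19 + 1² + 4*1)/(6 + 1) - 1*(-29) = (-19 + 1 + 4)/7 + 29 = (⅐)*(-14) + 29 = -2 + 29 = 27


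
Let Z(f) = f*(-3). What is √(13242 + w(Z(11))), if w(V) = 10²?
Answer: √13342 ≈ 115.51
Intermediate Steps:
Z(f) = -3*f
w(V) = 100
√(13242 + w(Z(11))) = √(13242 + 100) = √13342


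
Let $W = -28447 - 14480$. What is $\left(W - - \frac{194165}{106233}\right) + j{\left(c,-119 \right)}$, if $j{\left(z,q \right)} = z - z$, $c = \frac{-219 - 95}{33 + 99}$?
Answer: $- \frac{4560069826}{106233} \approx -42925.0$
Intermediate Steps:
$c = - \frac{157}{66}$ ($c = - \frac{314}{132} = \left(-314\right) \frac{1}{132} = - \frac{157}{66} \approx -2.3788$)
$j{\left(z,q \right)} = 0$
$W = -42927$
$\left(W - - \frac{194165}{106233}\right) + j{\left(c,-119 \right)} = \left(-42927 - - \frac{194165}{106233}\right) + 0 = \left(-42927 + \frac{194165}{106233}\right) + 0 = - \frac{4560069826}{106233} + 0 = - \frac{4560069826}{106233}$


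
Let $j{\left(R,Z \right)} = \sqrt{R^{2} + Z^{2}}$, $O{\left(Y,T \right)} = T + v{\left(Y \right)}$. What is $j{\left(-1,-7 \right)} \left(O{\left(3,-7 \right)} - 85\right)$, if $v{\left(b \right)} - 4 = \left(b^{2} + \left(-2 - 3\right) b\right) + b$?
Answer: $- 455 \sqrt{2} \approx -643.47$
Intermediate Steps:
$v{\left(b \right)} = 4 + b^{2} - 4 b$ ($v{\left(b \right)} = 4 + \left(\left(b^{2} + \left(-2 - 3\right) b\right) + b\right) = 4 + \left(\left(b^{2} - 5 b\right) + b\right) = 4 + \left(b^{2} - 4 b\right) = 4 + b^{2} - 4 b$)
$O{\left(Y,T \right)} = 4 + T + Y^{2} - 4 Y$ ($O{\left(Y,T \right)} = T + \left(4 + Y^{2} - 4 Y\right) = 4 + T + Y^{2} - 4 Y$)
$j{\left(-1,-7 \right)} \left(O{\left(3,-7 \right)} - 85\right) = \sqrt{\left(-1\right)^{2} + \left(-7\right)^{2}} \left(\left(4 - 7 + 3^{2} - 12\right) - 85\right) = \sqrt{1 + 49} \left(\left(4 - 7 + 9 - 12\right) - 85\right) = \sqrt{50} \left(-6 - 85\right) = 5 \sqrt{2} \left(-91\right) = - 455 \sqrt{2}$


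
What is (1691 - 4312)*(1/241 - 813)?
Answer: 513537772/241 ≈ 2.1309e+6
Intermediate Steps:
(1691 - 4312)*(1/241 - 813) = -2621*(1/241 - 813) = -2621*(-195932/241) = 513537772/241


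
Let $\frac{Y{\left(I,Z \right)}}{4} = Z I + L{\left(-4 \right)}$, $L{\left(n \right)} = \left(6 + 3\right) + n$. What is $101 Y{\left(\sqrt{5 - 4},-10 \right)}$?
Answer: $-2020$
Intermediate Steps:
$L{\left(n \right)} = 9 + n$
$Y{\left(I,Z \right)} = 20 + 4 I Z$ ($Y{\left(I,Z \right)} = 4 \left(Z I + \left(9 - 4\right)\right) = 4 \left(I Z + 5\right) = 4 \left(5 + I Z\right) = 20 + 4 I Z$)
$101 Y{\left(\sqrt{5 - 4},-10 \right)} = 101 \left(20 + 4 \sqrt{5 - 4} \left(-10\right)\right) = 101 \left(20 + 4 \sqrt{1} \left(-10\right)\right) = 101 \left(20 + 4 \cdot 1 \left(-10\right)\right) = 101 \left(20 - 40\right) = 101 \left(-20\right) = -2020$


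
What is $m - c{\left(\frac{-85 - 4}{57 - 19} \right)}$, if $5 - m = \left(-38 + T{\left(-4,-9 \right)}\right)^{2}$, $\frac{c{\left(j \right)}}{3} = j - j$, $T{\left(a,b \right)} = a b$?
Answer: $1$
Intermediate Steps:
$c{\left(j \right)} = 0$ ($c{\left(j \right)} = 3 \left(j - j\right) = 3 \cdot 0 = 0$)
$m = 1$ ($m = 5 - \left(-38 - -36\right)^{2} = 5 - \left(-38 + 36\right)^{2} = 5 - \left(-2\right)^{2} = 5 - 4 = 1$)
$m - c{\left(\frac{-85 - 4}{57 - 19} \right)} = 1 - 0 = 1 + 0 = 1$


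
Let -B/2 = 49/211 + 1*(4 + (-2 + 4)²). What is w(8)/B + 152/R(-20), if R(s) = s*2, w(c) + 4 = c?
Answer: -35113/8685 ≈ -4.0429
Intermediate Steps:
B = -3474/211 (B = -2*(49/211 + 1*(4 + (-2 + 4)²)) = -2*(49*(1/211) + 1*(4 + 2²)) = -2*(49/211 + 1*(4 + 4)) = -2*(49/211 + 1*8) = -2*(49/211 + 8) = -2*1737/211 = -3474/211 ≈ -16.464)
w(c) = -4 + c
R(s) = 2*s
w(8)/B + 152/R(-20) = (-4 + 8)/(-3474/211) + 152/((2*(-20))) = 4*(-211/3474) + 152/(-40) = -422/1737 + 152*(-1/40) = -422/1737 - 19/5 = -35113/8685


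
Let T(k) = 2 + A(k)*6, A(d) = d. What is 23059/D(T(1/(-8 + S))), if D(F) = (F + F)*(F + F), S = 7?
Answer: 23059/64 ≈ 360.30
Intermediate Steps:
T(k) = 2 + 6*k (T(k) = 2 + k*6 = 2 + 6*k)
D(F) = 4*F² (D(F) = (2*F)*(2*F) = 4*F²)
23059/D(T(1/(-8 + S))) = 23059/((4*(2 + 6/(-8 + 7))²)) = 23059/((4*(2 + 6/(-1))²)) = 23059/((4*(2 + 6*(-1))²)) = 23059/((4*(2 - 6)²)) = 23059/((4*(-4)²)) = 23059/((4*16)) = 23059/64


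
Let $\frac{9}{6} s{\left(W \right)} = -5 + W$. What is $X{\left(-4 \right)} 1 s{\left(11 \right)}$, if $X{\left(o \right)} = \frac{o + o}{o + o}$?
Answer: $4$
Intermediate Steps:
$s{\left(W \right)} = - \frac{10}{3} + \frac{2 W}{3}$ ($s{\left(W \right)} = \frac{2 \left(-5 + W\right)}{3} = - \frac{10}{3} + \frac{2 W}{3}$)
$X{\left(o \right)} = 1$ ($X{\left(o \right)} = \frac{2 o}{2 o} = 2 o \frac{1}{2 o} = 1$)
$X{\left(-4 \right)} 1 s{\left(11 \right)} = 1 \cdot 1 \left(- \frac{10}{3} + \frac{2}{3} \cdot 11\right) = 1 \left(- \frac{10}{3} + \frac{22}{3}\right) = 1 \cdot 4 = 4$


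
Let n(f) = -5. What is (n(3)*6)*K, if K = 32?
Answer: -960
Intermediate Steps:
(n(3)*6)*K = -5*6*32 = -30*32 = -960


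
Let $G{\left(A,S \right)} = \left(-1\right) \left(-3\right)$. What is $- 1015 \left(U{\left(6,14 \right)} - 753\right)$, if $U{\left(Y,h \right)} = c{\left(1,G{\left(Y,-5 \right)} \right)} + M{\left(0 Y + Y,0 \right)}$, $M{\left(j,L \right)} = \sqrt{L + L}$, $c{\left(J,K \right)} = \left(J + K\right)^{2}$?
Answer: $748055$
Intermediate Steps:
$G{\left(A,S \right)} = 3$
$M{\left(j,L \right)} = \sqrt{2} \sqrt{L}$ ($M{\left(j,L \right)} = \sqrt{2 L} = \sqrt{2} \sqrt{L}$)
$U{\left(Y,h \right)} = 16$ ($U{\left(Y,h \right)} = \left(1 + 3\right)^{2} + \sqrt{2} \sqrt{0} = 4^{2} + \sqrt{2} \cdot 0 = 16 + 0 = 16$)
$- 1015 \left(U{\left(6,14 \right)} - 753\right) = - 1015 \left(16 - 753\right) = \left(-1015\right) \left(-737\right) = 748055$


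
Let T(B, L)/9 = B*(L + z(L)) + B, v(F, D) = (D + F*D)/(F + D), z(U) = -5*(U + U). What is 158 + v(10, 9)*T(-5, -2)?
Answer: -4297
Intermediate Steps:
z(U) = -10*U
v(F, D) = (D + D*F)/(D + F)
T(B, L) = 9*B - 81*B*L (T(B, L) = 9*(B*(L - 10*L) + B) = 9*(B*(-9*L) + B) = 9*(-9*B*L + B) = 9*(B - 9*B*L) = 9*B - 81*B*L)
158 + v(10, 9)*T(-5, -2) = 158 + (9*(1 + 10)/(9 + 10))*(9*(-5)*(1 - 9*(-2))) = 158 + (9*11/19)*(9*(-5)*(1 + 18)) = 158 + (9*(1/19)*11)*(9*(-5)*19) = 158 + (99/19)*(-855) = 158 - 4455 = -4297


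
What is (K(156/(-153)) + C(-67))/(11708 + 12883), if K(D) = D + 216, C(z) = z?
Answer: 7547/1254141 ≈ 0.0060177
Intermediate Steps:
K(D) = 216 + D
(K(156/(-153)) + C(-67))/(11708 + 12883) = ((216 + 156/(-153)) - 67)/(11708 + 12883) = ((216 + 156*(-1/153)) - 67)/24591 = ((216 - 52/51) - 67)*(1/24591) = (10964/51 - 67)*(1/24591) = (7547/51)*(1/24591) = 7547/1254141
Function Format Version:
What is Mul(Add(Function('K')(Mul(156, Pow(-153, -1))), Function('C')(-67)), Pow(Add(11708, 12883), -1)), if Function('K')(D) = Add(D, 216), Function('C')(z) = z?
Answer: Rational(7547, 1254141) ≈ 0.0060177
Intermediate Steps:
Function('K')(D) = Add(216, D)
Mul(Add(Function('K')(Mul(156, Pow(-153, -1))), Function('C')(-67)), Pow(Add(11708, 12883), -1)) = Mul(Add(Add(216, Mul(156, Pow(-153, -1))), -67), Pow(Add(11708, 12883), -1)) = Mul(Add(Add(216, Mul(156, Rational(-1, 153))), -67), Pow(24591, -1)) = Mul(Add(Add(216, Rational(-52, 51)), -67), Rational(1, 24591)) = Mul(Add(Rational(10964, 51), -67), Rational(1, 24591)) = Mul(Rational(7547, 51), Rational(1, 24591)) = Rational(7547, 1254141)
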